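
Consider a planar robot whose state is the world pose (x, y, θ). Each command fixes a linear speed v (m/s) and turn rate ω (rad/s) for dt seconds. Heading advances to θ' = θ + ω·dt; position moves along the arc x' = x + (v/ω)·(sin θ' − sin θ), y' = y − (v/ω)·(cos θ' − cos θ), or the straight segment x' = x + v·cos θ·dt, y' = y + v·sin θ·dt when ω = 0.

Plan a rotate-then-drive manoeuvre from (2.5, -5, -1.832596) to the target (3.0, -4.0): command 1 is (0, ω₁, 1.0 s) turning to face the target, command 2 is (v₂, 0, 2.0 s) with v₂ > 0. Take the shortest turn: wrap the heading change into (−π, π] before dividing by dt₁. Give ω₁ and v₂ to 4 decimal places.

ω₁ = 2.9397, v₂ = 0.5590

heading to target = atan2(-4−-5, 3−2.5) = 1.1071
Δθ = wrap(1.1071 − -1.8326) = 2.9397; ω₁ = Δθ/dt₁ = 2.9397
distance = √((3−2.5)² + (-4−-5)²) = 1.1180; v₂ = distance/dt₂ = 0.5590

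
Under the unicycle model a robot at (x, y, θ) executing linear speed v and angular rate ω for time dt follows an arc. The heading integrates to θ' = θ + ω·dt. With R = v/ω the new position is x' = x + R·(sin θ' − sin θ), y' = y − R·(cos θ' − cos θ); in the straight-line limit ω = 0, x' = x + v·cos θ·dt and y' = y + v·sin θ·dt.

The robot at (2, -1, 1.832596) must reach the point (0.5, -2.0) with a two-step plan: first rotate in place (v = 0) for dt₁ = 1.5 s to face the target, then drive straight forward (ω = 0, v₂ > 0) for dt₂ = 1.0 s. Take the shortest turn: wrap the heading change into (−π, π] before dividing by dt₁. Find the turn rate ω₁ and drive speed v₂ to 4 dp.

heading to target = atan2(-2−-1, 0.5−2) = -2.5536
Δθ = wrap(-2.5536 − 1.8326) = 1.8970; ω₁ = Δθ/dt₁ = 1.2647
distance = √((0.5−2)² + (-2−-1)²) = 1.8028; v₂ = distance/dt₂ = 1.8028

ω₁ = 1.2647, v₂ = 1.8028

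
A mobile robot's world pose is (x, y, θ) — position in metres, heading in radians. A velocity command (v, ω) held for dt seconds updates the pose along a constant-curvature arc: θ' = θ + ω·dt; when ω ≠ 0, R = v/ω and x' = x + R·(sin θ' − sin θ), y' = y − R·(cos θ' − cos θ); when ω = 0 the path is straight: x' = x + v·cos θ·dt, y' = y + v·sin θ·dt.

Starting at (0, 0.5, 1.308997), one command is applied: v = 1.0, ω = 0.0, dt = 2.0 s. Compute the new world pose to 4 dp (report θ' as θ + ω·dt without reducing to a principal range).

θ' = 1.3090 + 0.0·2.0 = 1.3090
ω = 0 → straight: x' = 0 + 1.0·cos(1.3090)·2.0 = 0.5176
y' = 0.5 + 1.0·sin(1.3090)·2.0 = 2.4319

(0.5176, 2.4319, 1.3090)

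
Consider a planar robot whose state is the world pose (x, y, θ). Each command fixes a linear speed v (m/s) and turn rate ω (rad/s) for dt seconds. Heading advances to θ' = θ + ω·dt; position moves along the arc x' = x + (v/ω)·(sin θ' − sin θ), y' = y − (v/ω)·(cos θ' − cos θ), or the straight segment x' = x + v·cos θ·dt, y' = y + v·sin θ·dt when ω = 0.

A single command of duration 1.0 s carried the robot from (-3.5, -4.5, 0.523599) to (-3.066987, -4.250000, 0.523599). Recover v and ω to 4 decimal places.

Δθ = 0.523599 − 0.523599 = 0.000000
ω = Δθ/dt = 0.000000/1.0 = 0.0000
ω = 0 → v = (Δx·cos θ + Δy·sin θ)/dt = 0.5000

v = 0.5000, ω = 0.0000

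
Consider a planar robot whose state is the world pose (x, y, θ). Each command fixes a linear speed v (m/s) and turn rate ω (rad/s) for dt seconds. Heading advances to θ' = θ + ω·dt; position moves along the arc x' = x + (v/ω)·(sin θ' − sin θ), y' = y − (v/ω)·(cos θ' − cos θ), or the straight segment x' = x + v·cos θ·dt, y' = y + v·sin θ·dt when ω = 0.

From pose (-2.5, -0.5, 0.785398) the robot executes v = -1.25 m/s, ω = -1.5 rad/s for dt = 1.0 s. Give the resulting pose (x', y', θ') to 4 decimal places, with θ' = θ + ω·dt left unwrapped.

(-3.6354, -0.5402, -0.7146)

θ' = 0.7854 + -1.5·1.0 = -0.7146
R = v/ω = -1.25/-1.5 = 0.8333
x' = -2.5 + 0.8333·(sin -0.7146 − sin 0.7854) = -3.6354
y' = -0.5 − 0.8333·(cos -0.7146 − cos 0.7854) = -0.5402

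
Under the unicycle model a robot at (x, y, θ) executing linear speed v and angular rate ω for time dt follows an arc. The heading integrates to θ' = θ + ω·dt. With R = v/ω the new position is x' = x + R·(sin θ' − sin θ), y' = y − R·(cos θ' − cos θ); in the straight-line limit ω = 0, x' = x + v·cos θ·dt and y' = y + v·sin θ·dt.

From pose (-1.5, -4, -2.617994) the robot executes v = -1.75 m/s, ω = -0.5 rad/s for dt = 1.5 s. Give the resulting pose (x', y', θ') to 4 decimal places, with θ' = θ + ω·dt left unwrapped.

θ' = -2.6180 + -0.5·1.5 = -3.3680
R = v/ω = -1.75/-0.5 = 3.5000
x' = -1.5 + 3.5000·(sin -3.3680 − sin -2.6180) = 1.0357
y' = -4 − 3.5000·(cos -3.3680 − cos -2.6180) = -3.6204

(1.0357, -3.6204, -3.3680)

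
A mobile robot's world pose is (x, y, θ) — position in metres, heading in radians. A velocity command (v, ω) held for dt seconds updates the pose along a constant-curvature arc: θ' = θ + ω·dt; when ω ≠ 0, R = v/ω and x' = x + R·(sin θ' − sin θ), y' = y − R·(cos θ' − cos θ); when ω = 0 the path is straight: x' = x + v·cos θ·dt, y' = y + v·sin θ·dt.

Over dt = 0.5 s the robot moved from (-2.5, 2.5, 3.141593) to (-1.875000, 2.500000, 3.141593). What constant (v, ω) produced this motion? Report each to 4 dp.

Δθ = 3.141593 − 3.141593 = 0.000000
ω = Δθ/dt = 0.000000/0.5 = 0.0000
ω = 0 → v = (Δx·cos θ + Δy·sin θ)/dt = -1.2500

v = -1.2500, ω = 0.0000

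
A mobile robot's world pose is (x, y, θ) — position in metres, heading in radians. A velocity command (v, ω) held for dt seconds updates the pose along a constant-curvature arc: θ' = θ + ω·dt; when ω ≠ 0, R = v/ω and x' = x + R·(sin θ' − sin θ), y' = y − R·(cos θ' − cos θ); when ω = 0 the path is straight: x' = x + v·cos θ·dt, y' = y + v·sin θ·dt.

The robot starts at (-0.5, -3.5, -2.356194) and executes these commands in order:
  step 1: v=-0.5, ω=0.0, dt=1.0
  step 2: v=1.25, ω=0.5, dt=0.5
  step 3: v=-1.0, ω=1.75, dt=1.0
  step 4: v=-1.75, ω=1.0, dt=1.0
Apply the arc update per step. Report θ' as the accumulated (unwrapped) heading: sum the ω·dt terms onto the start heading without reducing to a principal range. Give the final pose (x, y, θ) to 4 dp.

step 1: θ'=-2.3562 (straight) → pose (-0.1464, -3.1464, -2.3562)
step 2: θ'=-2.1062 (R=2.5000) → pose (-0.5288, -3.6388, -2.1062)
step 3: θ'=-0.3562 (R=-0.5714) → pose (-0.8210, -2.8117, -0.3562)
step 4: θ'=0.6438 (R=-1.7500) → pose (-2.4817, -3.0521, 0.6438)

(-2.4817, -3.0521, 0.6438)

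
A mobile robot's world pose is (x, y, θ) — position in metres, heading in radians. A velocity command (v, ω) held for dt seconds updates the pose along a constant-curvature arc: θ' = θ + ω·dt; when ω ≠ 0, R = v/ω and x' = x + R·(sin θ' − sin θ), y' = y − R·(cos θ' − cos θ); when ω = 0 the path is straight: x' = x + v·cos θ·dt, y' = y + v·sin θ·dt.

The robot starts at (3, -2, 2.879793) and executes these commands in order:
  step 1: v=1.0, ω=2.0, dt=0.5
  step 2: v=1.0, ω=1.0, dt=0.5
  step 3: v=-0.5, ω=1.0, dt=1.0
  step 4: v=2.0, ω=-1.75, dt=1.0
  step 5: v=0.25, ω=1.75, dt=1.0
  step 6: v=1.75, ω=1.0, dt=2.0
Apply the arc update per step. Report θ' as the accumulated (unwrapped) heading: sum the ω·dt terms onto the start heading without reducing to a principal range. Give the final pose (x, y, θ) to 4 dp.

step 1: θ'=3.8798 (R=0.5000) → pose (2.5341, -2.1131, 3.8798)
step 2: θ'=4.3798 (R=1.0000) → pose (2.2619, -2.5263, 4.3798)
step 3: θ'=5.3798 (R=-0.5000) → pose (2.1820, -2.0536, 5.3798)
step 4: θ'=3.6298 (R=-1.1429) → pose (1.8204, -3.7703, 3.6298)
step 5: θ'=5.3798 (R=0.1429) → pose (1.7752, -3.9849, 5.3798)
step 6: θ'=7.3798 (R=1.7500) → pose (4.7066, -3.7008, 7.3798)

(4.7066, -3.7008, 7.3798)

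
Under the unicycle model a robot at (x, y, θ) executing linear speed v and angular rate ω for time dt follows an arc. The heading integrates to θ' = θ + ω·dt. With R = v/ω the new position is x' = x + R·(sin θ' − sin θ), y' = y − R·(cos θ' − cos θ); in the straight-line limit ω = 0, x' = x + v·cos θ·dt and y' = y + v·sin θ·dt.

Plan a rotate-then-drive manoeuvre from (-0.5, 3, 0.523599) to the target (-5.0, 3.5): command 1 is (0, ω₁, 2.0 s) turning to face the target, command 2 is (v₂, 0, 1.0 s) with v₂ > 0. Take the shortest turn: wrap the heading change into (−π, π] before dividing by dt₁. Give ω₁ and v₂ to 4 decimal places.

heading to target = atan2(3.5−3, -5−-0.5) = 3.0309
Δθ = wrap(3.0309 − 0.5236) = 2.5073; ω₁ = Δθ/dt₁ = 1.2537
distance = √((-5−-0.5)² + (3.5−3)²) = 4.5277; v₂ = distance/dt₂ = 4.5277

ω₁ = 1.2537, v₂ = 4.5277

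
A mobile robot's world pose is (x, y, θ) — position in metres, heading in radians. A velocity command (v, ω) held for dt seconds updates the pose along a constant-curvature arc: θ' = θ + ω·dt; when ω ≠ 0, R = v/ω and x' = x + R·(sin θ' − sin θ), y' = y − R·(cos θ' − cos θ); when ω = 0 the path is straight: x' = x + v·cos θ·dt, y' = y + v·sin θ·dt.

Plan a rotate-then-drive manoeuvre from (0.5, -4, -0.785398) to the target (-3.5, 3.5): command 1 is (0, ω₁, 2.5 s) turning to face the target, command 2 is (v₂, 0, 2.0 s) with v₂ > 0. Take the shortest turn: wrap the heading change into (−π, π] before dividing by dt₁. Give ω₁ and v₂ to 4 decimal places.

heading to target = atan2(3.5−-4, -3.5−0.5) = 2.0608
Δθ = wrap(2.0608 − -0.7854) = 2.8462; ω₁ = Δθ/dt₁ = 1.1385
distance = √((-3.5−0.5)² + (3.5−-4)²) = 8.5000; v₂ = distance/dt₂ = 4.2500

ω₁ = 1.1385, v₂ = 4.2500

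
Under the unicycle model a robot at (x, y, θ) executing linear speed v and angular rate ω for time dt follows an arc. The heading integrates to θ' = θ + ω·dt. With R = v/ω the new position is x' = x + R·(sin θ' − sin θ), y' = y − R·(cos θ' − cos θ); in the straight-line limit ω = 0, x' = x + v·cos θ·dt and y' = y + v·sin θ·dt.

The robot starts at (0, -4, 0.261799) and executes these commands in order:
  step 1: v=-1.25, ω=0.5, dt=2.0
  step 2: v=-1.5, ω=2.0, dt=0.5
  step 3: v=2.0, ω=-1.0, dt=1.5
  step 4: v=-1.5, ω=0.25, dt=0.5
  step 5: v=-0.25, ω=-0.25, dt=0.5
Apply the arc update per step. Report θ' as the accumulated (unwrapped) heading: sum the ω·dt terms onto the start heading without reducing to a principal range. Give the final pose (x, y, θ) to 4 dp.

(-2.0311, -4.2807, 0.7618)

step 1: θ'=1.2618 (R=-2.5000) → pose (-1.7346, -5.6546, 1.2618)
step 2: θ'=2.2618 (R=-0.7500) → pose (-1.5980, -6.3606, 2.2618)
step 3: θ'=0.7618 (R=-2.0000) → pose (-1.4373, -3.6388, 0.7618)
step 4: θ'=0.8868 (R=-6.0000) → pose (-1.9462, -4.1890, 0.8868)
step 5: θ'=0.7618 (R=1.0000) → pose (-2.0311, -4.2807, 0.7618)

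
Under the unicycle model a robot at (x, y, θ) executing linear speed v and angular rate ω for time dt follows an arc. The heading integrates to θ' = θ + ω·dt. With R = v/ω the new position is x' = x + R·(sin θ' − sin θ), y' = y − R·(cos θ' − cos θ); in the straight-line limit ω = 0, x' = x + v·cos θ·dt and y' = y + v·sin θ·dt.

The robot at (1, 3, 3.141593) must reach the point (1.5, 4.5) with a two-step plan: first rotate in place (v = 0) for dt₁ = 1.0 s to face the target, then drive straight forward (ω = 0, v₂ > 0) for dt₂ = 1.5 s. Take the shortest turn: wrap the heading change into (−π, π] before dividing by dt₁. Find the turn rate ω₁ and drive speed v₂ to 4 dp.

ω₁ = -1.8925, v₂ = 1.0541

heading to target = atan2(4.5−3, 1.5−1) = 1.2490
Δθ = wrap(1.2490 − 3.1416) = -1.8925; ω₁ = Δθ/dt₁ = -1.8925
distance = √((1.5−1)² + (4.5−3)²) = 1.5811; v₂ = distance/dt₂ = 1.0541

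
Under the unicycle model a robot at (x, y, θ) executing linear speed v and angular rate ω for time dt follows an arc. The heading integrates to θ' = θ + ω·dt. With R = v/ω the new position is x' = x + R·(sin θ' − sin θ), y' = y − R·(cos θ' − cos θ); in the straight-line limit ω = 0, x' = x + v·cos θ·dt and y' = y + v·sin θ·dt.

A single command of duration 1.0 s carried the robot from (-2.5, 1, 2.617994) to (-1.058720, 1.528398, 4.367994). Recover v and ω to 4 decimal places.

v = -1.7500, ω = 1.7500

Δθ = 4.367994 − 2.617994 = 1.750000
ω = Δθ/dt = 1.750000/1.0 = 1.7500
R = Δx/(sin θ' − sin θ) = -1.0000
v = R·ω = -1.0000·1.7500 = -1.7500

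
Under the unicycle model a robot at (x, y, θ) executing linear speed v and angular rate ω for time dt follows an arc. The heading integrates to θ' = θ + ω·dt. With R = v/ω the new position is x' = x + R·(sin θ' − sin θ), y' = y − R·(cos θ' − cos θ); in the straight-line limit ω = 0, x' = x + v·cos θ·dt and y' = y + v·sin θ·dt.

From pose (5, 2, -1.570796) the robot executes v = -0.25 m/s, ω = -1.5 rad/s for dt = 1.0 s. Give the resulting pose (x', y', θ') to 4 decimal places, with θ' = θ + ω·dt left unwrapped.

(5.1549, 2.1662, -3.0708)

θ' = -1.5708 + -1.5·1.0 = -3.0708
R = v/ω = -0.25/-1.5 = 0.1667
x' = 5 + 0.1667·(sin -3.0708 − sin -1.5708) = 5.1549
y' = 2 − 0.1667·(cos -3.0708 − cos -1.5708) = 2.1662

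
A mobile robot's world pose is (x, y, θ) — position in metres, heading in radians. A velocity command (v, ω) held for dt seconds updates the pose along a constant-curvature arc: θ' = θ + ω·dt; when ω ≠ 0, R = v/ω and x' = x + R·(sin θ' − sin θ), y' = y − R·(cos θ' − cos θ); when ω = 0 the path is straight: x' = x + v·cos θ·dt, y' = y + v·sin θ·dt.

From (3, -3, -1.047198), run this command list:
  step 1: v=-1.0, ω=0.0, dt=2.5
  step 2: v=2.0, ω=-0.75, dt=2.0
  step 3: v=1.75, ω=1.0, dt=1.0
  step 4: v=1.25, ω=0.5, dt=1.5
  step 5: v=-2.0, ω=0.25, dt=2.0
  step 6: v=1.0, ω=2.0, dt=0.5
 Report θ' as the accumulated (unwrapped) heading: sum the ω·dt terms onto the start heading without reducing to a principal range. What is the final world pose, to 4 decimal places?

step 1: θ'=-1.0472 (straight) → pose (1.7500, -0.8349, -1.0472)
step 2: θ'=-2.5472 (R=-2.6667) → pose (0.9340, -4.3776, -2.5472)
step 3: θ'=-1.5472 (R=1.7500) → pose (0.1645, -5.8687, -1.5472)
step 4: θ'=-0.7972 (R=2.5000) → pose (0.8753, -7.5565, -0.7972)
step 5: θ'=-0.2972 (R=-8.0000) → pose (-2.5052, -5.4969, -0.2972)
step 6: θ'=0.7028 (R=0.5000) → pose (-2.0356, -5.4004, 0.7028)

(-2.0356, -5.4004, 0.7028)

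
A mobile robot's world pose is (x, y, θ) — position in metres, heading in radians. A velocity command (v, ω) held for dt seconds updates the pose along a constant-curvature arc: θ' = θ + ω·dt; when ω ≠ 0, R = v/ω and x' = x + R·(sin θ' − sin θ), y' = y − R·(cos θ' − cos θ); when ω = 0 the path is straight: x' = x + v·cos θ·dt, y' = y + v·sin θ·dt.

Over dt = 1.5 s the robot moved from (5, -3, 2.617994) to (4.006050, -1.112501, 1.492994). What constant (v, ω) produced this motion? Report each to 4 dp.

Δθ = 1.492994 − 2.617994 = -1.125000
ω = Δθ/dt = -1.125000/1.5 = -0.7500
R = −Δy/(cos θ' − cos θ) = -2.0000
v = R·ω = -2.0000·-0.7500 = 1.5000

v = 1.5000, ω = -0.7500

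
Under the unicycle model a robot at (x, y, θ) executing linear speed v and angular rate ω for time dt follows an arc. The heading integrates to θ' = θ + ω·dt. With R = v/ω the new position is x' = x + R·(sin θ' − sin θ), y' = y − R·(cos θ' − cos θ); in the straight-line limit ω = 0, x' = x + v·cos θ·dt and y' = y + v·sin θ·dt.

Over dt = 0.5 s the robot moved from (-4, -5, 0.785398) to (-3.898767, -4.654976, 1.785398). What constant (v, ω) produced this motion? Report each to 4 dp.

v = 0.7500, ω = 2.0000

Δθ = 1.785398 − 0.785398 = 1.000000
ω = Δθ/dt = 1.000000/0.5 = 2.0000
R = −Δy/(cos θ' − cos θ) = 0.3750
v = R·ω = 0.3750·2.0000 = 0.7500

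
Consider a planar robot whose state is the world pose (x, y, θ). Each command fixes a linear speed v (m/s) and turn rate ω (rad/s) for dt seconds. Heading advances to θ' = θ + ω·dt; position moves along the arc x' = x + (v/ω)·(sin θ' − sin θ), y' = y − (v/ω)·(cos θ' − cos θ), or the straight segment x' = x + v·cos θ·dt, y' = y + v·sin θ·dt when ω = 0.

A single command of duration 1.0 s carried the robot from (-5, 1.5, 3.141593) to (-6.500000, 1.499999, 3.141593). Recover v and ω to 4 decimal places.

v = 1.5000, ω = 0.0000

Δθ = 3.141593 − 3.141593 = 0.000000
ω = Δθ/dt = 0.000000/1.0 = 0.0000
ω = 0 → v = (Δx·cos θ + Δy·sin θ)/dt = 1.5000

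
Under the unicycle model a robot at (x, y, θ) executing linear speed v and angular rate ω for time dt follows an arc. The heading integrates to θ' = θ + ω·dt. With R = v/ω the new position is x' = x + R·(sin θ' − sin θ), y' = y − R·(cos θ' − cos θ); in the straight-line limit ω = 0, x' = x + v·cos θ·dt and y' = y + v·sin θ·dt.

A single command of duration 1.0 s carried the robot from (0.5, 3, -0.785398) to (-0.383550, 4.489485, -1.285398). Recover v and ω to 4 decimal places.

Δθ = -1.285398 − -0.785398 = -0.500000
ω = Δθ/dt = -0.500000/1.0 = -0.5000
R = −Δy/(cos θ' − cos θ) = 3.5000
v = R·ω = 3.5000·-0.5000 = -1.7500

v = -1.7500, ω = -0.5000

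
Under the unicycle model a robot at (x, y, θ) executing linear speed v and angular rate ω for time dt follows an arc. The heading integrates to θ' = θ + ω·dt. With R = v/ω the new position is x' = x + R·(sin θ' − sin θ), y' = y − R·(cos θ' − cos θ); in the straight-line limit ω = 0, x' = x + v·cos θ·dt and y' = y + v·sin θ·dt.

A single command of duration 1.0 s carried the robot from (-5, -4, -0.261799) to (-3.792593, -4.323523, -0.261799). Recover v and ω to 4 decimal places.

Δθ = -0.261799 − -0.261799 = 0.000000
ω = Δθ/dt = 0.000000/1.0 = 0.0000
ω = 0 → v = (Δx·cos θ + Δy·sin θ)/dt = 1.2500

v = 1.2500, ω = 0.0000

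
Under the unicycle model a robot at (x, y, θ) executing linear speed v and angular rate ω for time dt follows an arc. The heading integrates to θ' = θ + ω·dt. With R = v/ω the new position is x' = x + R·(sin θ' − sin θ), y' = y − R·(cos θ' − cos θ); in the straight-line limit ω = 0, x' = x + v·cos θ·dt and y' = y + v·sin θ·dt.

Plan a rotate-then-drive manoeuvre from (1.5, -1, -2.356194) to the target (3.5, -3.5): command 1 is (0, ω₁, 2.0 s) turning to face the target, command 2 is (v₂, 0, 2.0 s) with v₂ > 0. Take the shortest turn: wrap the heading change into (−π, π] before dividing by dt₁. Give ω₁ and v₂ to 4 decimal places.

ω₁ = 0.7301, v₂ = 1.6008

heading to target = atan2(-3.5−-1, 3.5−1.5) = -0.8961
Δθ = wrap(-0.8961 − -2.3562) = 1.4601; ω₁ = Δθ/dt₁ = 0.7301
distance = √((3.5−1.5)² + (-3.5−-1)²) = 3.2016; v₂ = distance/dt₂ = 1.6008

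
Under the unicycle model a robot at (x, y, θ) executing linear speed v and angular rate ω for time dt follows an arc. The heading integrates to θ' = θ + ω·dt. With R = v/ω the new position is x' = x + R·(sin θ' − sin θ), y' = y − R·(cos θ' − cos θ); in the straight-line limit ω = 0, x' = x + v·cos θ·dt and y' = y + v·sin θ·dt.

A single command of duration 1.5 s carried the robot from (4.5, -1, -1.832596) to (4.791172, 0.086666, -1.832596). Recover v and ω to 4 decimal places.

Δθ = -1.832596 − -1.832596 = 0.000000
ω = Δθ/dt = 0.000000/1.5 = 0.0000
ω = 0 → v = (Δx·cos θ + Δy·sin θ)/dt = -0.7500

v = -0.7500, ω = 0.0000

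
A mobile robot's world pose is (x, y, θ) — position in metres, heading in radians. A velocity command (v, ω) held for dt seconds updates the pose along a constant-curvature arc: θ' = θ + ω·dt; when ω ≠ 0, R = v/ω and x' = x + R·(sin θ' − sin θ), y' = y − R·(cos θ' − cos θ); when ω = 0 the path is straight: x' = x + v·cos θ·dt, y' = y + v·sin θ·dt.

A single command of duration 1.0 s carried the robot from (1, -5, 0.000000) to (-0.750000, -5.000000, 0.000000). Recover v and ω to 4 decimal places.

Δθ = 0.000000 − 0.000000 = 0.000000
ω = Δθ/dt = 0.000000/1.0 = 0.0000
ω = 0 → v = (Δx·cos θ + Δy·sin θ)/dt = -1.7500

v = -1.7500, ω = 0.0000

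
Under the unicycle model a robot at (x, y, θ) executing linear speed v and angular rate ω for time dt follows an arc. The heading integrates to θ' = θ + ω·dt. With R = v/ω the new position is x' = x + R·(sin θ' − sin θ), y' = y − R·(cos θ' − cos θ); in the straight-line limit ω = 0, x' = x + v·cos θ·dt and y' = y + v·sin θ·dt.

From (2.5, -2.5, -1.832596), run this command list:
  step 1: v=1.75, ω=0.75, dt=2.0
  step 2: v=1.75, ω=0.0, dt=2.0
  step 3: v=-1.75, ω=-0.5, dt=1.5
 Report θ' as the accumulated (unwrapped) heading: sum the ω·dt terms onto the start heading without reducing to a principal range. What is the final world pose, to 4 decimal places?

(5.3518, -4.7856, -1.0826)

step 1: θ'=-0.3326 (R=2.3333) → pose (3.9920, -5.3094, -0.3326)
step 2: θ'=-0.3326 (straight) → pose (7.3002, -6.4521, -0.3326)
step 3: θ'=-1.0826 (R=3.5000) → pose (5.3518, -4.7856, -1.0826)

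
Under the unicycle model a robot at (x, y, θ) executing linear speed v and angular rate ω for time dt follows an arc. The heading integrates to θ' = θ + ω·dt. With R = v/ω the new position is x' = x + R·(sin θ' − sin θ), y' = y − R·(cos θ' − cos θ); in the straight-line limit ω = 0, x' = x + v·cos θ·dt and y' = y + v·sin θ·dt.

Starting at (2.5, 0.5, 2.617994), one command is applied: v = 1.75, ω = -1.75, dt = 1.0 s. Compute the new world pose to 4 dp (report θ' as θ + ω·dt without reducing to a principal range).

θ' = 2.6180 + -1.75·1.0 = 0.8680
R = v/ω = 1.75/-1.75 = -1.0000
x' = 2.5 + -1.0000·(sin 0.8680 − sin 2.6180) = 2.2370
y' = 0.5 − -1.0000·(cos 0.8680 − cos 2.6180) = 2.0124

(2.2370, 2.0124, 0.8680)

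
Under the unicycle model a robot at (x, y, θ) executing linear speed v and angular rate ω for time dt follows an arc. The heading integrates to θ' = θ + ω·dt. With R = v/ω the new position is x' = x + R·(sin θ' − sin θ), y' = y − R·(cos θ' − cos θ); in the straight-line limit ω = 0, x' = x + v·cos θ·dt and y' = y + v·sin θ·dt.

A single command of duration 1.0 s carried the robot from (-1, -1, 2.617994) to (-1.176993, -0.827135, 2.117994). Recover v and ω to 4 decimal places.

v = 0.2500, ω = -0.5000

Δθ = 2.117994 − 2.617994 = -0.500000
ω = Δθ/dt = -0.500000/1.0 = -0.5000
R = Δx/(sin θ' − sin θ) = -0.5000
v = R·ω = -0.5000·-0.5000 = 0.2500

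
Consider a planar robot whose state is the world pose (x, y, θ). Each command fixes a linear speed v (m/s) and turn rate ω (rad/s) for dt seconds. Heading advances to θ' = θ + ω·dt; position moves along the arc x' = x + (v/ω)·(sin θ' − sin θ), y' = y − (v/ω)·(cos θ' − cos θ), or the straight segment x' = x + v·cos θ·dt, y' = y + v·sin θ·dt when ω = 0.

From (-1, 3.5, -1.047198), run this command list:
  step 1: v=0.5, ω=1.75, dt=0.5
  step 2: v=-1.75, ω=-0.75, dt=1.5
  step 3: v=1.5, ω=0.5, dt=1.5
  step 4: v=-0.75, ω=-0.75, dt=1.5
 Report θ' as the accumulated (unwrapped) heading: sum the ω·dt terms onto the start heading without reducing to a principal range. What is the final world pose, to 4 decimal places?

step 1: θ'=-0.1722 (R=0.2857) → pose (-0.8015, 3.3614, -0.1722)
step 2: θ'=-1.2972 (R=2.3333) → pose (-2.6483, 5.0297, -1.2972)
step 3: θ'=-0.5472 (R=3.0000) → pose (-1.3207, 3.2784, -0.5472)
step 4: θ'=-1.6722 (R=1.0000) → pose (-1.7953, 4.2336, -1.6722)

(-1.7953, 4.2336, -1.6722)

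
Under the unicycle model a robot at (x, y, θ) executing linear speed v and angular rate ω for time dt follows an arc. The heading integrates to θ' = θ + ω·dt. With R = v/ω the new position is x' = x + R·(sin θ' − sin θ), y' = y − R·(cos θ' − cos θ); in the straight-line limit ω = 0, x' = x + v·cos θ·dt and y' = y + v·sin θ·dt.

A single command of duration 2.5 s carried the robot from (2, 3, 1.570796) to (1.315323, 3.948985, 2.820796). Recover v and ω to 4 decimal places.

Δθ = 2.820796 − 1.570796 = 1.250000
ω = Δθ/dt = 1.250000/2.5 = 0.5000
R = −Δy/(cos θ' − cos θ) = 1.0000
v = R·ω = 1.0000·0.5000 = 0.5000

v = 0.5000, ω = 0.5000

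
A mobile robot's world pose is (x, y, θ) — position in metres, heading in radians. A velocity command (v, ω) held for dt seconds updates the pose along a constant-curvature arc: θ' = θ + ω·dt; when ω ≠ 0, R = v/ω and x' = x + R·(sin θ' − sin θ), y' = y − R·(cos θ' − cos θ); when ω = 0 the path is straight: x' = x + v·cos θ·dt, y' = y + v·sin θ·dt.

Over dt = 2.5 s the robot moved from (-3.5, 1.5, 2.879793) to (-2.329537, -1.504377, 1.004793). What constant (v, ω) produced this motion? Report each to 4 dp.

Δθ = 1.004793 − 2.879793 = -1.875000
ω = Δθ/dt = -1.875000/2.5 = -0.7500
R = −Δy/(cos θ' − cos θ) = 2.0000
v = R·ω = 2.0000·-0.7500 = -1.5000

v = -1.5000, ω = -0.7500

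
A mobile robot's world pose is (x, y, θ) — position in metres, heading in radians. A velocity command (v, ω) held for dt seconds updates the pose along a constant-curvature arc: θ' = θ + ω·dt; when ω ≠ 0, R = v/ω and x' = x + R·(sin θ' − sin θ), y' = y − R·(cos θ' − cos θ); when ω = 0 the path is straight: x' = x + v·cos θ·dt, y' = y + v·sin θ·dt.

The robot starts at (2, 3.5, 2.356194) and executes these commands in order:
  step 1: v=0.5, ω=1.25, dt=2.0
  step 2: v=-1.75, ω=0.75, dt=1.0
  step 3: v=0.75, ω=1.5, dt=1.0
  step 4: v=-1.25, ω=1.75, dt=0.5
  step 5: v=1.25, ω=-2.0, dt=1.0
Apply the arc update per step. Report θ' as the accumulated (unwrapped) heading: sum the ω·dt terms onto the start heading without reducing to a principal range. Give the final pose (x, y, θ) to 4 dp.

(1.7746, 4.7936, 5.9812)

step 1: θ'=4.8562 (R=0.4000) → pose (1.3213, 3.1598, 4.8562)
step 2: θ'=5.6062 (R=-2.3333) → pose (0.4738, 4.6442, 5.6062)
step 3: θ'=7.1062 (R=0.5000) → pose (1.1536, 4.6939, 7.1062)
step 4: θ'=7.9812 (R=-0.7143) → pose (0.9688, 4.1176, 7.9812)
step 5: θ'=5.9812 (R=-0.6250) → pose (1.7746, 4.7936, 5.9812)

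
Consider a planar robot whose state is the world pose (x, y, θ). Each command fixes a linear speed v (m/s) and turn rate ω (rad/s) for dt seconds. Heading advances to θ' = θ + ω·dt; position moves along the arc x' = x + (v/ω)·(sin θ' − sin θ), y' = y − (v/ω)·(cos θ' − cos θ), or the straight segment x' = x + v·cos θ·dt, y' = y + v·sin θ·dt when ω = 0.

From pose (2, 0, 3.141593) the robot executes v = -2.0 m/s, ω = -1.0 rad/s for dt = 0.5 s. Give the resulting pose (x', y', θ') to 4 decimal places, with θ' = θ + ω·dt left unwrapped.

θ' = 3.1416 + -1.0·0.5 = 2.6416
R = v/ω = -2.0/-1.0 = 2.0000
x' = 2 + 2.0000·(sin 2.6416 − sin 3.1416) = 2.9589
y' = 0 − 2.0000·(cos 2.6416 − cos 3.1416) = -0.2448

(2.9589, -0.2448, 2.6416)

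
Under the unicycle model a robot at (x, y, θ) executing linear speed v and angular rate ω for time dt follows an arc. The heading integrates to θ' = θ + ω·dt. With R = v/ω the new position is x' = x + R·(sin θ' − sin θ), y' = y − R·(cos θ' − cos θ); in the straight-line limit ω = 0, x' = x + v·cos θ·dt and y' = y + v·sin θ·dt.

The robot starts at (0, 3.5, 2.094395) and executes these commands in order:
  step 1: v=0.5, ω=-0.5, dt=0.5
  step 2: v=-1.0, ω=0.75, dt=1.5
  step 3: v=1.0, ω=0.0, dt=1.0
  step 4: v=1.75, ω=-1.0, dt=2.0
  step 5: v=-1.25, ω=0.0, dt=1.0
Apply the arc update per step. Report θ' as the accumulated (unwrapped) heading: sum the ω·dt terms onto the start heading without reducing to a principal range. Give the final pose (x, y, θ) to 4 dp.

(-1.8771, 4.6314, 0.9694)

step 1: θ'=1.8444 (R=-1.0000) → pose (-0.0968, 3.7298, 1.8444)
step 2: θ'=2.9694 (R=-1.3333) → pose (0.9585, 2.7765, 2.9694)
step 3: θ'=2.9694 (straight) → pose (-0.0267, 2.9478, 2.9694)
step 4: θ'=0.9694 (R=-1.7500) → pose (-1.1698, 5.6621, 0.9694)
step 5: θ'=0.9694 (straight) → pose (-1.8771, 4.6314, 0.9694)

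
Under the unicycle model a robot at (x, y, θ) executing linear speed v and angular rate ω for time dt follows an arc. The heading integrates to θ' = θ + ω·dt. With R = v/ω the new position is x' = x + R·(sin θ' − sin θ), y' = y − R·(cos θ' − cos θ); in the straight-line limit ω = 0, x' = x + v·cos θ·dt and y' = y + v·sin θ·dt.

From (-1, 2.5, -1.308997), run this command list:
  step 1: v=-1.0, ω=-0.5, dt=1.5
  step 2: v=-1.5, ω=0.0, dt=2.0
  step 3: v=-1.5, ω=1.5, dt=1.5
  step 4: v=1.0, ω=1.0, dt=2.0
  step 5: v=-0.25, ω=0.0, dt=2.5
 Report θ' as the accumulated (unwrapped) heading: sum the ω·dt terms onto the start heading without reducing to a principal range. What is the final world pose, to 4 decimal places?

(0.4868, 9.1105, 2.1910)

step 1: θ'=-2.0590 (R=2.0000) → pose (-0.8345, 3.9557, -2.0590)
step 2: θ'=-2.0590 (straight) → pose (0.5726, 6.6052, -2.0590)
step 3: θ'=0.1910 (R=-1.0000) → pose (-0.5004, 8.0561, 0.1910)
step 4: θ'=2.1910 (R=1.0000) → pose (0.1235, 9.6191, 2.1910)
step 5: θ'=2.1910 (straight) → pose (0.4868, 9.1105, 2.1910)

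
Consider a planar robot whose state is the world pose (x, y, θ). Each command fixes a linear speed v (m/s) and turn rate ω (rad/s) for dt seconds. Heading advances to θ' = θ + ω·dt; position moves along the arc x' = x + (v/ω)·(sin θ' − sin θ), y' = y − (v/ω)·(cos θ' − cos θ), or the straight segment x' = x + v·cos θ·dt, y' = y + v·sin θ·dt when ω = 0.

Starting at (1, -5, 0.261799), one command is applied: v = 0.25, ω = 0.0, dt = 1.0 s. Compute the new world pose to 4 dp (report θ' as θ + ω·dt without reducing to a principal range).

(1.2415, -4.9353, 0.2618)

θ' = 0.2618 + 0.0·1.0 = 0.2618
ω = 0 → straight: x' = 1 + 0.25·cos(0.2618)·1.0 = 1.2415
y' = -5 + 0.25·sin(0.2618)·1.0 = -4.9353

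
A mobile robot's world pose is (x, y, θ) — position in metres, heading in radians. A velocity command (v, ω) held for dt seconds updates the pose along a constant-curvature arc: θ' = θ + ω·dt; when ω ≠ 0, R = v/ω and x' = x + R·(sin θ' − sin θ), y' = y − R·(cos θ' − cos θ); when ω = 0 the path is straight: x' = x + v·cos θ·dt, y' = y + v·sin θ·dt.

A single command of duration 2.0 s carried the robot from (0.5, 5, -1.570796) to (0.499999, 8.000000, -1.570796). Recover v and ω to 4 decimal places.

Δθ = -1.570796 − -1.570796 = 0.000000
ω = Δθ/dt = 0.000000/2.0 = 0.0000
ω = 0 → v = (Δx·cos θ + Δy·sin θ)/dt = -1.5000

v = -1.5000, ω = 0.0000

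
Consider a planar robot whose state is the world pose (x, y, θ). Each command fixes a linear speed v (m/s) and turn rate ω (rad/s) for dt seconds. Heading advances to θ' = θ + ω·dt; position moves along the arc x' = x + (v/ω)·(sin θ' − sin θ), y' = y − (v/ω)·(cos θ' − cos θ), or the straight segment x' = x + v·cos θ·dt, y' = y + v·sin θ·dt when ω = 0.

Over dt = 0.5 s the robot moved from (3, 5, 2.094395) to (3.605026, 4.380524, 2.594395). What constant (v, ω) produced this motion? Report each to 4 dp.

Δθ = 2.594395 − 2.094395 = 0.500000
ω = Δθ/dt = 0.500000/0.5 = 1.0000
R = −Δy/(cos θ' − cos θ) = -1.7500
v = R·ω = -1.7500·1.0000 = -1.7500

v = -1.7500, ω = 1.0000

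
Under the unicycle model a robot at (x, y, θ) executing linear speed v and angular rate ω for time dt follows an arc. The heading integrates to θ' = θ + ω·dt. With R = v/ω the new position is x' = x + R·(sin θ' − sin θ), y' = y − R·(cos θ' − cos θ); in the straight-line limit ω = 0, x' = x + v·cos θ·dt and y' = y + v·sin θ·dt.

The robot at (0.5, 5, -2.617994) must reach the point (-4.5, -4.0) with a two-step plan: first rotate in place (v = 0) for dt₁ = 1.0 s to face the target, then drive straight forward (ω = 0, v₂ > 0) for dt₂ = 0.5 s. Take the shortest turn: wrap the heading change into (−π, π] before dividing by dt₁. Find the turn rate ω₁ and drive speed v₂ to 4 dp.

heading to target = atan2(-4−5, -4.5−0.5) = -2.0779
Δθ = wrap(-2.0779 − -2.6180) = 0.5401; ω₁ = Δθ/dt₁ = 0.5401
distance = √((-4.5−0.5)² + (-4−5)²) = 10.2956; v₂ = distance/dt₂ = 20.5913

ω₁ = 0.5401, v₂ = 20.5913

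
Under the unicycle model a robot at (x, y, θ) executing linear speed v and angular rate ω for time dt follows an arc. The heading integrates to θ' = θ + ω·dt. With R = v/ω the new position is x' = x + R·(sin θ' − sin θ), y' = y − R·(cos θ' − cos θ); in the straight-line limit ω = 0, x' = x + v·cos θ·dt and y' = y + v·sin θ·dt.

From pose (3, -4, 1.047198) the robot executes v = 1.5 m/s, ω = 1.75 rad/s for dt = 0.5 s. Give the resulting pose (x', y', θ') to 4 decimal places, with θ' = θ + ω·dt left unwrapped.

θ' = 1.0472 + 1.75·0.5 = 1.9222
R = v/ω = 1.5/1.75 = 0.8571
x' = 3 + 0.8571·(sin 1.9222 − sin 1.0472) = 3.0625
y' = -4 − 0.8571·(cos 1.9222 − cos 1.0472) = -3.2764

(3.0625, -3.2764, 1.9222)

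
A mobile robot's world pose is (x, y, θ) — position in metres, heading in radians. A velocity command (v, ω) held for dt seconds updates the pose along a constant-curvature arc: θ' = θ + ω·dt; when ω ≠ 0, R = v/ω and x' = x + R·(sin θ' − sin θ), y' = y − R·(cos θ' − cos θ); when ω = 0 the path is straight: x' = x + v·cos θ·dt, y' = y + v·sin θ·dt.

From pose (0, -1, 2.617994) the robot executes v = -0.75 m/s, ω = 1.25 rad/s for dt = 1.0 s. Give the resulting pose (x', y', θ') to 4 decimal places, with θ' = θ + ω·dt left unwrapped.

θ' = 2.6180 + 1.25·1.0 = 3.8680
R = v/ω = -0.75/1.25 = -0.6000
x' = 0 + -0.6000·(sin 3.8680 − sin 2.6180) = 0.6985
y' = -1 − -0.6000·(cos 3.8680 − cos 2.6180) = -0.9289

(0.6985, -0.9289, 3.8680)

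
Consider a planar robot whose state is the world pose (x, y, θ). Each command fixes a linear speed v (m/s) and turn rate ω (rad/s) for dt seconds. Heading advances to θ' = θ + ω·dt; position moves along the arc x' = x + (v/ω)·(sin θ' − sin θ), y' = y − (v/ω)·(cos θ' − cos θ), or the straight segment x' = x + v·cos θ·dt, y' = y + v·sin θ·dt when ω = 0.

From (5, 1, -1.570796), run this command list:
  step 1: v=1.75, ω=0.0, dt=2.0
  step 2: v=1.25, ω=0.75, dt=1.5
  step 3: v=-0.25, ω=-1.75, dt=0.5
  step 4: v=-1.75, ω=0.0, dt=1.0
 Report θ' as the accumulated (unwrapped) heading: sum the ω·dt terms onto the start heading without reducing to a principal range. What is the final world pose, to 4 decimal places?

(5.4383, -2.2146, -1.3208)

step 1: θ'=-1.5708 (straight) → pose (5.0000, -2.5000, -1.5708)
step 2: θ'=-0.4458 (R=1.6667) → pose (5.9480, -4.0038, -0.4458)
step 3: θ'=-1.3208 (R=0.1429) → pose (5.8712, -3.9102, -1.3208)
step 4: θ'=-1.3208 (straight) → pose (5.4383, -2.2146, -1.3208)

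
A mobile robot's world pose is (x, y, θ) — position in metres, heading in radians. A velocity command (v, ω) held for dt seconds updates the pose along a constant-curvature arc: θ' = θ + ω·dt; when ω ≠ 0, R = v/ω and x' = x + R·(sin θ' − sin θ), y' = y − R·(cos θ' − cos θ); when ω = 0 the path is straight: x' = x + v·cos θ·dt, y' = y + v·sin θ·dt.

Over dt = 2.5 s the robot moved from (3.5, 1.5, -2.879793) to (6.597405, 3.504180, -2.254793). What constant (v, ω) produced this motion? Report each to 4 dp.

Δθ = -2.254793 − -2.879793 = 0.625000
ω = Δθ/dt = 0.625000/2.5 = 0.2500
R = Δx/(sin θ' − sin θ) = -6.0000
v = R·ω = -6.0000·0.2500 = -1.5000

v = -1.5000, ω = 0.2500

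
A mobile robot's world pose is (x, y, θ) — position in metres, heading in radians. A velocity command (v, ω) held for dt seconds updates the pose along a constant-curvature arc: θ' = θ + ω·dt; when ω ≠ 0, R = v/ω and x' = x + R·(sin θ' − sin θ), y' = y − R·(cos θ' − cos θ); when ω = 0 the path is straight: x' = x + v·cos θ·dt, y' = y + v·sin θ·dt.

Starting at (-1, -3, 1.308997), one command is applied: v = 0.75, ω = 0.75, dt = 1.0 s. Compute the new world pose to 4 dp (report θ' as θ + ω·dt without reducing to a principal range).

θ' = 1.3090 + 0.75·1.0 = 2.0590
R = v/ω = 0.75/0.75 = 1.0000
x' = -1 + 1.0000·(sin 2.0590 − sin 1.3090) = -1.0827
y' = -3 − 1.0000·(cos 2.0590 − cos 1.3090) = -2.2721

(-1.0827, -2.2721, 2.0590)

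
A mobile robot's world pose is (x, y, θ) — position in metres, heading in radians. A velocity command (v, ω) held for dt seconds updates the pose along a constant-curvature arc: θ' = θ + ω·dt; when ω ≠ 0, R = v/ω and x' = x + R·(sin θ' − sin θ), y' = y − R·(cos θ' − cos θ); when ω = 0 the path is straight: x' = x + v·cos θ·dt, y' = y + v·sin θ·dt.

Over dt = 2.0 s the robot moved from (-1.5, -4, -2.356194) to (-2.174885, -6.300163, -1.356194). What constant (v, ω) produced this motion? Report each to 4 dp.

v = 1.2500, ω = 0.5000

Δθ = -1.356194 − -2.356194 = 1.000000
ω = Δθ/dt = 1.000000/2.0 = 0.5000
R = −Δy/(cos θ' − cos θ) = 2.5000
v = R·ω = 2.5000·0.5000 = 1.2500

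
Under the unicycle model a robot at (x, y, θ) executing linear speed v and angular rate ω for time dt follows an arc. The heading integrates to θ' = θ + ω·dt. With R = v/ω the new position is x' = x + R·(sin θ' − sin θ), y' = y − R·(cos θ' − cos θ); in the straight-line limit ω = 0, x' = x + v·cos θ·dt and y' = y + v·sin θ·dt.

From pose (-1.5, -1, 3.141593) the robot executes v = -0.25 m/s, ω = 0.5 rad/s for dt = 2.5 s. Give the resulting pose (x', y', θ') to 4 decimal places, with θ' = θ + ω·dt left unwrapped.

(-1.0255, -0.6577, 4.3916)

θ' = 3.1416 + 0.5·2.5 = 4.3916
R = v/ω = -0.25/0.5 = -0.5000
x' = -1.5 + -0.5000·(sin 4.3916 − sin 3.1416) = -1.0255
y' = -1 − -0.5000·(cos 4.3916 − cos 3.1416) = -0.6577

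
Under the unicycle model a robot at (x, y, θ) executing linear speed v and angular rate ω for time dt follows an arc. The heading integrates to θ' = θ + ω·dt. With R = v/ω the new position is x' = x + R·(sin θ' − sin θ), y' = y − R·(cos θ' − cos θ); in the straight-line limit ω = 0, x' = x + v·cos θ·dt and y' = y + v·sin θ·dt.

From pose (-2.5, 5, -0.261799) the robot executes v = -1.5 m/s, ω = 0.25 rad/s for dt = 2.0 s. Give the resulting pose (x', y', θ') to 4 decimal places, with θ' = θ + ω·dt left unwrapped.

θ' = -0.2618 + 0.25·2.0 = 0.2382
R = v/ω = -1.5/0.25 = -6.0000
x' = -2.5 + -6.0000·(sin 0.2382 − sin -0.2618) = -5.4686
y' = 5 − -6.0000·(cos 0.2382 − cos -0.2618) = 5.0350

(-5.4686, 5.0350, 0.2382)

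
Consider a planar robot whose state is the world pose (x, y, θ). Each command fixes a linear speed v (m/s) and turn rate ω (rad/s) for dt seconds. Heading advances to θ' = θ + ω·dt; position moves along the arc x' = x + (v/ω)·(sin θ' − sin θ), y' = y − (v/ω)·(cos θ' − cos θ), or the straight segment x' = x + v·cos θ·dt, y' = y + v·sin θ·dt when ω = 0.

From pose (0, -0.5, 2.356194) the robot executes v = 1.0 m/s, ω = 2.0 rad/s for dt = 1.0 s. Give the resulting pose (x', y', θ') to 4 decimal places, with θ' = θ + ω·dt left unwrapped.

(-0.8222, -0.6792, 4.3562)

θ' = 2.3562 + 2.0·1.0 = 4.3562
R = v/ω = 1.0/2.0 = 0.5000
x' = 0 + 0.5000·(sin 4.3562 − sin 2.3562) = -0.8222
y' = -0.5 − 0.5000·(cos 4.3562 − cos 2.3562) = -0.6792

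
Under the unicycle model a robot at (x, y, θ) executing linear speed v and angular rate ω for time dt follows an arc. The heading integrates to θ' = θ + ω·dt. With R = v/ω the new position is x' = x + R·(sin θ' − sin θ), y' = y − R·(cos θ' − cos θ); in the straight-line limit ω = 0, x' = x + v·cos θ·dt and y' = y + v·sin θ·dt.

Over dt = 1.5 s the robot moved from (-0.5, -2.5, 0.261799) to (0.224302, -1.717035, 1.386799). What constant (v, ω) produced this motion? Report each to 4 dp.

v = 0.7500, ω = 0.7500

Δθ = 1.386799 − 0.261799 = 1.125000
ω = Δθ/dt = 1.125000/1.5 = 0.7500
R = −Δy/(cos θ' − cos θ) = 1.0000
v = R·ω = 1.0000·0.7500 = 0.7500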